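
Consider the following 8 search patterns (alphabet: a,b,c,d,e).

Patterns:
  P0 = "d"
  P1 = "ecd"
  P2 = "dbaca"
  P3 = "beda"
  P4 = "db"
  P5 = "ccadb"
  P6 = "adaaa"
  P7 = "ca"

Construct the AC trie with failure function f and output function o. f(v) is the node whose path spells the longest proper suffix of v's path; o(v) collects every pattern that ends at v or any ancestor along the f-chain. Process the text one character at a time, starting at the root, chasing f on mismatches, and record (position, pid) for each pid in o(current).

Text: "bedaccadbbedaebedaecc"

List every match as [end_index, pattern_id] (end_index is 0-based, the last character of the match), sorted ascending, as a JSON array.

Construct AC machine:
Trie (insert patterns):
  n0 'ε': a→18 b→9 c→13 d→1 e→2
  n1 'd': b→5  ←P0
  n2 'e': c→3
  n3 'ec': d→4
  n4 'ecd': ·  ←P1
  n5 'db': a→6  ←P4
  n6 'dba': c→7
  n7 'dbac': a→8
  n8 'dbaca': ·  ←P2
  n9 'b': e→10
  n10 'be': d→11
  n11 'bed': a→12
  n12 'beda': ·  ←P3
  n13 'c': a→23 c→14
  n14 'cc': a→15
  n15 'cca': d→16
  n16 'ccad': b→17
  n17 'ccadb': ·  ←P5
  n18 'a': d→19
  n19 'ad': a→20
  n20 'ada': a→21
  n21 'adaa': a→22
  n22 'adaaa': ·  ←P6
  n23 'ca': ·  ←P7

Failure links (BFS by depth):
  fail(1) 'd': from fail(0)=0 chase 'd': 0 ⇒ 0;  out={0}∪out(0)={0}
  fail(2) 'e': from fail(0)=0 chase 'e': 0 ⇒ 0;  out=∅∪out(0)=∅
  fail(9) 'b': from fail(0)=0 chase 'b': 0 ⇒ 0;  out=∅∪out(0)=∅
  fail(13) 'c': from fail(0)=0 chase 'c': 0 ⇒ 0;  out=∅∪out(0)=∅
  fail(18) 'a': from fail(0)=0 chase 'a': 0 ⇒ 0;  out=∅∪out(0)=∅
  fail(3) 'ec': from fail(2)=0 chase 'c': 0 ⇒ 13;  out=∅∪out(13)=∅
  fail(5) 'db': from fail(1)=0 chase 'b': 0 ⇒ 9;  out={4}∪out(9)={4}
  fail(10) 'be': from fail(9)=0 chase 'e': 0 ⇒ 2;  out=∅∪out(2)=∅
  fail(14) 'cc': from fail(13)=0 chase 'c': 0 ⇒ 13;  out=∅∪out(13)=∅
  fail(19) 'ad': from fail(18)=0 chase 'd': 0 ⇒ 1;  out=∅∪out(1)={0}
  fail(23) 'ca': from fail(13)=0 chase 'a': 0 ⇒ 18;  out={7}∪out(18)={7}
  fail(4) 'ecd': from fail(3)=13 chase 'd': 13→0 ⇒ 1;  out={1}∪out(1)={0,1}
  fail(6) 'dba': from fail(5)=9 chase 'a': 9→0 ⇒ 18;  out=∅∪out(18)=∅
  fail(11) 'bed': from fail(10)=2 chase 'd': 2→0 ⇒ 1;  out=∅∪out(1)={0}
  fail(15) 'cca': from fail(14)=13 chase 'a': 13 ⇒ 23;  out=∅∪out(23)={7}
  fail(20) 'ada': from fail(19)=1 chase 'a': 1→0 ⇒ 18;  out=∅∪out(18)=∅
  fail(7) 'dbac': from fail(6)=18 chase 'c': 18→0 ⇒ 13;  out=∅∪out(13)=∅
  fail(12) 'beda': from fail(11)=1 chase 'a': 1→0 ⇒ 18;  out={3}∪out(18)={3}
  fail(16) 'ccad': from fail(15)=23 chase 'd': 23→18 ⇒ 19;  out=∅∪out(19)={0}
  fail(21) 'adaa': from fail(20)=18 chase 'a': 18→0 ⇒ 18;  out=∅∪out(18)=∅
  fail(8) 'dbaca': from fail(7)=13 chase 'a': 13 ⇒ 23;  out={2}∪out(23)={2,7}
  fail(17) 'ccadb': from fail(16)=19 chase 'b': 19→1 ⇒ 5;  out={5}∪out(5)={4,5}
  fail(22) 'adaaa': from fail(21)=18 chase 'a': 18→0 ⇒ 18;  out={6}∪out(18)={6}

Text stream:
i=0 'b': node 0→9
i=1 'e': node 9→10
i=2 'd': node 10→11  emit P0@[2:2]
i=3 'a': node 11→12  emit P3@[0:3]
i=4 'c': node 12→13 (via fail)
i=5 'c': node 13→14
i=6 'a': node 14→15  emit P7@[5:6]
i=7 'd': node 15→16  emit P0@[7:7]
i=8 'b': node 16→17  emit P4@[7:8],P5@[4:8]
i=9 'b': node 17→9 (via fail)
i=10 'e': node 9→10
i=11 'd': node 10→11  emit P0@[11:11]
i=12 'a': node 11→12  emit P3@[9:12]
i=13 'e': node 12→2 (via fail)
i=14 'b': node 2→9 (via fail)
i=15 'e': node 9→10
i=16 'd': node 10→11  emit P0@[16:16]
i=17 'a': node 11→12  emit P3@[14:17]
i=18 'e': node 12→2 (via fail)
i=19 'c': node 2→3
i=20 'c': node 3→14 (via fail)

Result: [[2,0],[3,3],[6,7],[7,0],[8,4],[8,5],[11,0],[12,3],[16,0],[17,3]]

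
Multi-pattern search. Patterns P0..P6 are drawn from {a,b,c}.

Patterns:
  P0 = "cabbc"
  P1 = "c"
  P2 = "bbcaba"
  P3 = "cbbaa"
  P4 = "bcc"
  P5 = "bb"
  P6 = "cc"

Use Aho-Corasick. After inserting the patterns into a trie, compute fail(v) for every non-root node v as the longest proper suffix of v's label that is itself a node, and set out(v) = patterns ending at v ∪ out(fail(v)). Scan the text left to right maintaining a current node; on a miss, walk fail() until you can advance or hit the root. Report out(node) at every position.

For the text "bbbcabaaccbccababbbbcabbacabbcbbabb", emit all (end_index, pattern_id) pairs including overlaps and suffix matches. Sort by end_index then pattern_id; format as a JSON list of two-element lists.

Build automaton:
Trie nodes:
  0='ε' goto b→6 c→1
  1='c' goto a→2 b→12 c→18  ←P1
  2='ca' goto b→3
  3='cab' goto b→4
  4='cabb' goto c→5
  5='cabbc' goto ·  ←P0
  6='b' goto b→7 c→16
  7='bb' goto c→8  ←P5
  8='bbc' goto a→9
  9='bbca' goto b→10
  10='bbcab' goto a→11
  11='bbcaba' goto ·  ←P2
  12='cb' goto b→13
  13='cbb' goto a→14
  14='cbba' goto a→15
  15='cbbaa' goto ·  ←P3
  16='bc' goto c→17
  17='bcc' goto ·  ←P4
  18='cc' goto ·  ←P6

Failure links (BFS by depth):
  fail(1) 'c': from fail(0)=0 chase 'c': 0 ⇒ 0;  out={1}∪out(0)={1}
  fail(6) 'b': from fail(0)=0 chase 'b': 0 ⇒ 0;  out=∅∪out(0)=∅
  fail(2) 'ca': from fail(1)=0 chase 'a': 0 ⇒ 0;  out=∅∪out(0)=∅
  fail(7) 'bb': from fail(6)=0 chase 'b': 0 ⇒ 6;  out={5}∪out(6)={5}
  fail(12) 'cb': from fail(1)=0 chase 'b': 0 ⇒ 6;  out=∅∪out(6)=∅
  fail(16) 'bc': from fail(6)=0 chase 'c': 0 ⇒ 1;  out=∅∪out(1)={1}
  fail(18) 'cc': from fail(1)=0 chase 'c': 0 ⇒ 1;  out={6}∪out(1)={1,6}
  fail(3) 'cab': from fail(2)=0 chase 'b': 0 ⇒ 6;  out=∅∪out(6)=∅
  fail(8) 'bbc': from fail(7)=6 chase 'c': 6 ⇒ 16;  out=∅∪out(16)={1}
  fail(13) 'cbb': from fail(12)=6 chase 'b': 6 ⇒ 7;  out=∅∪out(7)={5}
  fail(17) 'bcc': from fail(16)=1 chase 'c': 1 ⇒ 18;  out={4}∪out(18)={1,4,6}
  fail(4) 'cabb': from fail(3)=6 chase 'b': 6 ⇒ 7;  out=∅∪out(7)={5}
  fail(9) 'bbca': from fail(8)=16 chase 'a': 16→1 ⇒ 2;  out=∅∪out(2)=∅
  fail(14) 'cbba': from fail(13)=7 chase 'a': 7→6→0 ⇒ 0;  out=∅∪out(0)=∅
  fail(5) 'cabbc': from fail(4)=7 chase 'c': 7 ⇒ 8;  out={0}∪out(8)={0,1}
  fail(10) 'bbcab': from fail(9)=2 chase 'b': 2 ⇒ 3;  out=∅∪out(3)=∅
  fail(15) 'cbbaa': from fail(14)=0 chase 'a': 0 ⇒ 0;  out={3}∪out(0)={3}
  fail(11) 'bbcaba': from fail(10)=3 chase 'a': 3→6→0 ⇒ 0;  out={2}∪out(0)={2}

Text stream:
pos 0 'b': at 6
pos 1 'b': at 7  emit P5@[0:1]
pos 2 'b': at 7 (via fail)  emit P5@[1:2]
pos 3 'c': at 8  emit P1@[3:3]
pos 4 'a': at 9
pos 5 'b': at 10
pos 6 'a': at 11  emit P2@[1:6]
pos 7 'a': at 0 (via fail)
pos 8 'c': at 1  emit P1@[8:8]
pos 9 'c': at 18  emit P1@[9:9],P6@[8:9]
pos 10 'b': at 12 (via fail)
pos 11 'c': at 16 (via fail)  emit P1@[11:11]
pos 12 'c': at 17  emit P1@[12:12],P4@[10:12],P6@[11:12]
pos 13 'a': at 2 (via fail)
pos 14 'b': at 3
pos 15 'a': at 0 (via fail)
pos 16 'b': at 6
pos 17 'b': at 7  emit P5@[16:17]
pos 18 'b': at 7 (via fail)  emit P5@[17:18]
pos 19 'b': at 7 (via fail)  emit P5@[18:19]
pos 20 'c': at 8  emit P1@[20:20]
pos 21 'a': at 9
pos 22 'b': at 10
pos 23 'b': at 4 (via fail)  emit P5@[22:23]
pos 24 'a': at 0 (via fail)
pos 25 'c': at 1  emit P1@[25:25]
pos 26 'a': at 2
pos 27 'b': at 3
pos 28 'b': at 4  emit P5@[27:28]
pos 29 'c': at 5  emit P0@[25:29],P1@[29:29]
pos 30 'b': at 12 (via fail)
pos 31 'b': at 13  emit P5@[30:31]
pos 32 'a': at 14
pos 33 'b': at 6 (via fail)
pos 34 'b': at 7  emit P5@[33:34]

Result: [[1,5],[2,5],[3,1],[6,2],[8,1],[9,1],[9,6],[11,1],[12,1],[12,4],[12,6],[17,5],[18,5],[19,5],[20,1],[23,5],[25,1],[28,5],[29,0],[29,1],[31,5],[34,5]]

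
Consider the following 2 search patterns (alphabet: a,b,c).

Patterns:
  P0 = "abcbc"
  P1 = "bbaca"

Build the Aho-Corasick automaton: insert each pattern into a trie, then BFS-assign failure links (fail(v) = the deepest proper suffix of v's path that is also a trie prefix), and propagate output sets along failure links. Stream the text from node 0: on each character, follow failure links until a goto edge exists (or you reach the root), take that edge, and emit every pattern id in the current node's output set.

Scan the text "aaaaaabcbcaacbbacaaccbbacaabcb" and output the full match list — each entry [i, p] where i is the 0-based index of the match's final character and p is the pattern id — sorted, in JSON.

Build:
Trie nodes:
  0='ε' goto a→1 b→6
  1='a' goto b→2
  2='ab' goto c→3
  3='abc' goto b→4
  4='abcb' goto c→5
  5='abcbc' goto ·  [P0 ends]
  6='b' goto b→7
  7='bb' goto a→8
  8='bba' goto c→9
  9='bbac' goto a→10
  10='bbaca' goto ·  [P1 ends]

BFS fail/out derivation:
  fail(1) 'a': from fail(0)=0 chase 'a': 0 ⇒ 0;  out=∅∪out(0)=∅
  fail(6) 'b': from fail(0)=0 chase 'b': 0 ⇒ 0;  out=∅∪out(0)=∅
  fail(2) 'ab': from fail(1)=0 chase 'b': 0 ⇒ 6;  out=∅∪out(6)=∅
  fail(7) 'bb': from fail(6)=0 chase 'b': 0 ⇒ 6;  out=∅∪out(6)=∅
  fail(3) 'abc': from fail(2)=6 chase 'c': 6→0 ⇒ 0;  out=∅∪out(0)=∅
  fail(8) 'bba': from fail(7)=6 chase 'a': 6→0 ⇒ 1;  out=∅∪out(1)=∅
  fail(4) 'abcb': from fail(3)=0 chase 'b': 0 ⇒ 6;  out=∅∪out(6)=∅
  fail(9) 'bbac': from fail(8)=1 chase 'c': 1→0 ⇒ 0;  out=∅∪out(0)=∅
  fail(5) 'abcbc': from fail(4)=6 chase 'c': 6→0 ⇒ 0;  out={0}∪out(0)={0}
  fail(10) 'bbaca': from fail(9)=0 chase 'a': 0 ⇒ 1;  out={1}∪out(1)={1}

Text stream:
i=0 'a': node 0→1
i=1 'a': node 1→1 (fail-walked)
i=2 'a': node 1→1 (fail-walked)
i=3 'a': node 1→1 (fail-walked)
i=4 'a': node 1→1 (fail-walked)
i=5 'a': node 1→1 (fail-walked)
i=6 'b': node 1→2
i=7 'c': node 2→3
i=8 'b': node 3→4
i=9 'c': node 4→5  emit P0@[5:9]
i=10 'a': node 5→1 (fail-walked)
i=11 'a': node 1→1 (fail-walked)
i=12 'c': node 1→0 (fail-walked)
i=13 'b': node 0→6
i=14 'b': node 6→7
i=15 'a': node 7→8
i=16 'c': node 8→9
i=17 'a': node 9→10  emit P1@[13:17]
i=18 'a': node 10→1 (fail-walked)
i=19 'c': node 1→0 (fail-walked)
i=20 'c': node 0→0
i=21 'b': node 0→6
i=22 'b': node 6→7
i=23 'a': node 7→8
i=24 'c': node 8→9
i=25 'a': node 9→10  emit P1@[21:25]
i=26 'a': node 10→1 (fail-walked)
i=27 'b': node 1→2
i=28 'c': node 2→3
i=29 'b': node 3→4

Result: [[9,0],[17,1],[25,1]]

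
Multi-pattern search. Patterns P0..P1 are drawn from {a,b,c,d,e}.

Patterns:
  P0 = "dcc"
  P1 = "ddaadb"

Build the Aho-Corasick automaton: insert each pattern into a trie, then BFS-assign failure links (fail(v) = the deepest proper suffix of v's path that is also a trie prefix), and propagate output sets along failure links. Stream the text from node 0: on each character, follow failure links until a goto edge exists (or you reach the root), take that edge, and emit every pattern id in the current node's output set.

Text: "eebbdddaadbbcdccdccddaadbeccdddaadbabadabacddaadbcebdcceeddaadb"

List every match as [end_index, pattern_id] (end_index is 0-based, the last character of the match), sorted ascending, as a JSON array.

Build automaton:
Trie (insert patterns):
  0='ε' goto d→1
  1='d' goto c→2 d→4
  2='dc' goto c→3
  3='dcc' goto ·  ←P0
  4='dd' goto a→5
  5='dda' goto a→6
  6='ddaa' goto d→7
  7='ddaad' goto b→8
  8='ddaadb' goto ·  ←P1

BFS fail/out derivation:
  n1('d'): parent n0 fail=0; on 'd' 0 → fail=0;  out ∅∪∅=∅
  n2('dc'): parent n1 fail=0; on 'c' 0 → fail=0;  out ∅∪∅=∅
  n4('dd'): parent n1 fail=0; on 'd' 0 → fail=1;  out ∅∪∅=∅
  n3('dcc'): parent n2 fail=0; on 'c' 0 → fail=0;  out {0}∪∅={0}
  n5('dda'): parent n4 fail=1; on 'a' 1→0 → fail=0;  out ∅∪∅=∅
  n6('ddaa'): parent n5 fail=0; on 'a' 0 → fail=0;  out ∅∪∅=∅
  n7('ddaad'): parent n6 fail=0; on 'd' 0 → fail=1;  out ∅∪∅=∅
  n8('ddaadb'): parent n7 fail=1; on 'b' 1→0 → fail=0;  out {1}∪∅={1}

Text stream:
[0] read 'e'  n0⇒n0
[1] read 'e'  n0⇒n0
[2] read 'b'  n0⇒n0
[3] read 'b'  n0⇒n0
[4] read 'd'  n0⇒n1
[5] read 'd'  n1⇒n4
[6] read 'd'  n4⇒n4 ·f
[7] read 'a'  n4⇒n5
[8] read 'a'  n5⇒n6
[9] read 'd'  n6⇒n7
[10] read 'b'  n7⇒n8  → match P1@[5:10]
[11] read 'b'  n8⇒n0 ·f
[12] read 'c'  n0⇒n0
[13] read 'd'  n0⇒n1
[14] read 'c'  n1⇒n2
[15] read 'c'  n2⇒n3  → match P0@[13:15]
[16] read 'd'  n3⇒n1 ·f
[17] read 'c'  n1⇒n2
[18] read 'c'  n2⇒n3  → match P0@[16:18]
[19] read 'd'  n3⇒n1 ·f
[20] read 'd'  n1⇒n4
[21] read 'a'  n4⇒n5
[22] read 'a'  n5⇒n6
[23] read 'd'  n6⇒n7
[24] read 'b'  n7⇒n8  → match P1@[19:24]
[25] read 'e'  n8⇒n0 ·f
[26] read 'c'  n0⇒n0
[27] read 'c'  n0⇒n0
[28] read 'd'  n0⇒n1
[29] read 'd'  n1⇒n4
[30] read 'd'  n4⇒n4 ·f
[31] read 'a'  n4⇒n5
[32] read 'a'  n5⇒n6
[33] read 'd'  n6⇒n7
[34] read 'b'  n7⇒n8  → match P1@[29:34]
[35] read 'a'  n8⇒n0 ·f
[36] read 'b'  n0⇒n0
[37] read 'a'  n0⇒n0
[38] read 'd'  n0⇒n1
[39] read 'a'  n1⇒n0 ·f
[40] read 'b'  n0⇒n0
[41] read 'a'  n0⇒n0
[42] read 'c'  n0⇒n0
[43] read 'd'  n0⇒n1
[44] read 'd'  n1⇒n4
[45] read 'a'  n4⇒n5
[46] read 'a'  n5⇒n6
[47] read 'd'  n6⇒n7
[48] read 'b'  n7⇒n8  → match P1@[43:48]
[49] read 'c'  n8⇒n0 ·f
[50] read 'e'  n0⇒n0
[51] read 'b'  n0⇒n0
[52] read 'd'  n0⇒n1
[53] read 'c'  n1⇒n2
[54] read 'c'  n2⇒n3  → match P0@[52:54]
[55] read 'e'  n3⇒n0 ·f
[56] read 'e'  n0⇒n0
[57] read 'd'  n0⇒n1
[58] read 'd'  n1⇒n4
[59] read 'a'  n4⇒n5
[60] read 'a'  n5⇒n6
[61] read 'd'  n6⇒n7
[62] read 'b'  n7⇒n8  → match P1@[57:62]

Result: [[10,1],[15,0],[18,0],[24,1],[34,1],[48,1],[54,0],[62,1]]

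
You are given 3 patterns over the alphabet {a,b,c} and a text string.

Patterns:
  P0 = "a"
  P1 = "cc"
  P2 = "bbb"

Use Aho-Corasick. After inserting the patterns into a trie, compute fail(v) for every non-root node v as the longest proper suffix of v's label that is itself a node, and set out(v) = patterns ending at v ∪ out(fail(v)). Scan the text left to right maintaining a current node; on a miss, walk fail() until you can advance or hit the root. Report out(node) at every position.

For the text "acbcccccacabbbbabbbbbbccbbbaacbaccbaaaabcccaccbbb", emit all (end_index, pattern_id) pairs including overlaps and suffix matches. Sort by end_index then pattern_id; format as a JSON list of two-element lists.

Construct AC machine:
Trie (insert patterns):
  n0 'ε': a→1 b→4 c→2
  n1 'a': ·  [P0 ends]
  n2 'c': c→3
  n3 'cc': ·  [P1 ends]
  n4 'b': b→5
  n5 'bb': b→6
  n6 'bbb': ·  [P2 ends]

BFS fail/out derivation:
  n1('a'): parent n0 fail=0; on 'a' 0 → fail=0;  out {0}∪∅={0}
  n2('c'): parent n0 fail=0; on 'c' 0 → fail=0;  out ∅∪∅=∅
  n4('b'): parent n0 fail=0; on 'b' 0 → fail=0;  out ∅∪∅=∅
  n3('cc'): parent n2 fail=0; on 'c' 0 → fail=2;  out {1}∪∅={1}
  n5('bb'): parent n4 fail=0; on 'b' 0 → fail=4;  out ∅∪∅=∅
  n6('bbb'): parent n5 fail=4; on 'b' 4 → fail=5;  out {2}∪∅={2}

Run:
i=0 'a': node 0→1  emit P0@[0:0]
i=1 'c': node 1→2 ·f
i=2 'b': node 2→4 ·f
i=3 'c': node 4→2 ·f
i=4 'c': node 2→3  emit P1@[3:4]
i=5 'c': node 3→3 ·f  emit P1@[4:5]
i=6 'c': node 3→3 ·f  emit P1@[5:6]
i=7 'c': node 3→3 ·f  emit P1@[6:7]
i=8 'a': node 3→1 ·f  emit P0@[8:8]
i=9 'c': node 1→2 ·f
i=10 'a': node 2→1 ·f  emit P0@[10:10]
i=11 'b': node 1→4 ·f
i=12 'b': node 4→5
i=13 'b': node 5→6  emit P2@[11:13]
i=14 'b': node 6→6 ·f  emit P2@[12:14]
i=15 'a': node 6→1 ·f  emit P0@[15:15]
i=16 'b': node 1→4 ·f
i=17 'b': node 4→5
i=18 'b': node 5→6  emit P2@[16:18]
i=19 'b': node 6→6 ·f  emit P2@[17:19]
i=20 'b': node 6→6 ·f  emit P2@[18:20]
i=21 'b': node 6→6 ·f  emit P2@[19:21]
i=22 'c': node 6→2 ·f
i=23 'c': node 2→3  emit P1@[22:23]
i=24 'b': node 3→4 ·f
i=25 'b': node 4→5
i=26 'b': node 5→6  emit P2@[24:26]
i=27 'a': node 6→1 ·f  emit P0@[27:27]
i=28 'a': node 1→1 ·f  emit P0@[28:28]
i=29 'c': node 1→2 ·f
i=30 'b': node 2→4 ·f
i=31 'a': node 4→1 ·f  emit P0@[31:31]
i=32 'c': node 1→2 ·f
i=33 'c': node 2→3  emit P1@[32:33]
i=34 'b': node 3→4 ·f
i=35 'a': node 4→1 ·f  emit P0@[35:35]
i=36 'a': node 1→1 ·f  emit P0@[36:36]
i=37 'a': node 1→1 ·f  emit P0@[37:37]
i=38 'a': node 1→1 ·f  emit P0@[38:38]
i=39 'b': node 1→4 ·f
i=40 'c': node 4→2 ·f
i=41 'c': node 2→3  emit P1@[40:41]
i=42 'c': node 3→3 ·f  emit P1@[41:42]
i=43 'a': node 3→1 ·f  emit P0@[43:43]
i=44 'c': node 1→2 ·f
i=45 'c': node 2→3  emit P1@[44:45]
i=46 'b': node 3→4 ·f
i=47 'b': node 4→5
i=48 'b': node 5→6  emit P2@[46:48]

All matches (sorted): [[0,0],[4,1],[5,1],[6,1],[7,1],[8,0],[10,0],[13,2],[14,2],[15,0],[18,2],[19,2],[20,2],[21,2],[23,1],[26,2],[27,0],[28,0],[31,0],[33,1],[35,0],[36,0],[37,0],[38,0],[41,1],[42,1],[43,0],[45,1],[48,2]]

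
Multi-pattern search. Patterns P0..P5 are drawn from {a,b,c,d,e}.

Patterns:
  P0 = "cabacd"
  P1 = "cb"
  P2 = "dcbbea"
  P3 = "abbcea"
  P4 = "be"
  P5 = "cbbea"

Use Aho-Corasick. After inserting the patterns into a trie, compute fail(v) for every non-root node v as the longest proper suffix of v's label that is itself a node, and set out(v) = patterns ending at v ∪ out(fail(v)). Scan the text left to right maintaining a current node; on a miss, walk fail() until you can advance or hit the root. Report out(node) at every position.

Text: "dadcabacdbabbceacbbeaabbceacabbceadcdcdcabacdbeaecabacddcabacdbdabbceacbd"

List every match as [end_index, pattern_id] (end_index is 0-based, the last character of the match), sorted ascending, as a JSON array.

Construct AC machine:
Trie nodes:
  0='ε' goto a→14 b→20 c→1 d→8
  1='c' goto a→2 b→7
  2='ca' goto b→3
  3='cab' goto a→4
  4='caba' goto c→5
  5='cabac' goto d→6
  6='cabacd' goto ·  [P0 ends]
  7='cb' goto b→22  [P1 ends]
  8='d' goto c→9
  9='dc' goto b→10
  10='dcb' goto b→11
  11='dcbb' goto e→12
  12='dcbbe' goto a→13
  13='dcbbea' goto ·  [P2 ends]
  14='a' goto b→15
  15='ab' goto b→16
  16='abb' goto c→17
  17='abbc' goto e→18
  18='abbce' goto a→19
  19='abbcea' goto ·  [P3 ends]
  20='b' goto e→21
  21='be' goto ·  [P4 ends]
  22='cbb' goto e→23
  23='cbbe' goto a→24
  24='cbbea' goto ·  [P5 ends]

BFS fail/out derivation:
  fail(1) 'c': from fail(0)=0 chase 'c': 0 ⇒ 0;  out=∅∪out(0)=∅
  fail(8) 'd': from fail(0)=0 chase 'd': 0 ⇒ 0;  out=∅∪out(0)=∅
  fail(14) 'a': from fail(0)=0 chase 'a': 0 ⇒ 0;  out=∅∪out(0)=∅
  fail(20) 'b': from fail(0)=0 chase 'b': 0 ⇒ 0;  out=∅∪out(0)=∅
  fail(2) 'ca': from fail(1)=0 chase 'a': 0 ⇒ 14;  out=∅∪out(14)=∅
  fail(7) 'cb': from fail(1)=0 chase 'b': 0 ⇒ 20;  out={1}∪out(20)={1}
  fail(9) 'dc': from fail(8)=0 chase 'c': 0 ⇒ 1;  out=∅∪out(1)=∅
  fail(15) 'ab': from fail(14)=0 chase 'b': 0 ⇒ 20;  out=∅∪out(20)=∅
  fail(21) 'be': from fail(20)=0 chase 'e': 0 ⇒ 0;  out={4}∪out(0)={4}
  fail(3) 'cab': from fail(2)=14 chase 'b': 14 ⇒ 15;  out=∅∪out(15)=∅
  fail(10) 'dcb': from fail(9)=1 chase 'b': 1 ⇒ 7;  out=∅∪out(7)={1}
  fail(16) 'abb': from fail(15)=20 chase 'b': 20→0 ⇒ 20;  out=∅∪out(20)=∅
  fail(22) 'cbb': from fail(7)=20 chase 'b': 20→0 ⇒ 20;  out=∅∪out(20)=∅
  fail(4) 'caba': from fail(3)=15 chase 'a': 15→20→0 ⇒ 14;  out=∅∪out(14)=∅
  fail(11) 'dcbb': from fail(10)=7 chase 'b': 7 ⇒ 22;  out=∅∪out(22)=∅
  fail(17) 'abbc': from fail(16)=20 chase 'c': 20→0 ⇒ 1;  out=∅∪out(1)=∅
  fail(23) 'cbbe': from fail(22)=20 chase 'e': 20 ⇒ 21;  out=∅∪out(21)={4}
  fail(5) 'cabac': from fail(4)=14 chase 'c': 14→0 ⇒ 1;  out=∅∪out(1)=∅
  fail(12) 'dcbbe': from fail(11)=22 chase 'e': 22 ⇒ 23;  out=∅∪out(23)={4}
  fail(18) 'abbce': from fail(17)=1 chase 'e': 1→0 ⇒ 0;  out=∅∪out(0)=∅
  fail(24) 'cbbea': from fail(23)=21 chase 'a': 21→0 ⇒ 14;  out={5}∪out(14)={5}
  fail(6) 'cabacd': from fail(5)=1 chase 'd': 1→0 ⇒ 8;  out={0}∪out(8)={0}
  fail(13) 'dcbbea': from fail(12)=23 chase 'a': 23 ⇒ 24;  out={2}∪out(24)={2,5}
  fail(19) 'abbcea': from fail(18)=0 chase 'a': 0 ⇒ 14;  out={3}∪out(14)={3}

Run:
pos 0 'd': at 8
pos 1 'a': at 14 ·f
pos 2 'd': at 8 ·f
pos 3 'c': at 9
pos 4 'a': at 2 ·f
pos 5 'b': at 3
pos 6 'a': at 4
pos 7 'c': at 5
pos 8 'd': at 6  emit P0@[3:8]
pos 9 'b': at 20 ·f
pos 10 'a': at 14 ·f
pos 11 'b': at 15
pos 12 'b': at 16
pos 13 'c': at 17
pos 14 'e': at 18
pos 15 'a': at 19  emit P3@[10:15]
pos 16 'c': at 1 ·f
pos 17 'b': at 7  emit P1@[16:17]
pos 18 'b': at 22
pos 19 'e': at 23  emit P4@[18:19]
pos 20 'a': at 24  emit P5@[16:20]
pos 21 'a': at 14 ·f
pos 22 'b': at 15
pos 23 'b': at 16
pos 24 'c': at 17
pos 25 'e': at 18
pos 26 'a': at 19  emit P3@[21:26]
pos 27 'c': at 1 ·f
pos 28 'a': at 2
pos 29 'b': at 3
pos 30 'b': at 16 ·f
pos 31 'c': at 17
pos 32 'e': at 18
pos 33 'a': at 19  emit P3@[28:33]
pos 34 'd': at 8 ·f
pos 35 'c': at 9
pos 36 'd': at 8 ·f
pos 37 'c': at 9
pos 38 'd': at 8 ·f
pos 39 'c': at 9
pos 40 'a': at 2 ·f
pos 41 'b': at 3
pos 42 'a': at 4
pos 43 'c': at 5
pos 44 'd': at 6  emit P0@[39:44]
pos 45 'b': at 20 ·f
pos 46 'e': at 21  emit P4@[45:46]
pos 47 'a': at 14 ·f
pos 48 'e': at 0 ·f
pos 49 'c': at 1
pos 50 'a': at 2
pos 51 'b': at 3
pos 52 'a': at 4
pos 53 'c': at 5
pos 54 'd': at 6  emit P0@[49:54]
pos 55 'd': at 8 ·f
pos 56 'c': at 9
pos 57 'a': at 2 ·f
pos 58 'b': at 3
pos 59 'a': at 4
pos 60 'c': at 5
pos 61 'd': at 6  emit P0@[56:61]
pos 62 'b': at 20 ·f
pos 63 'd': at 8 ·f
pos 64 'a': at 14 ·f
pos 65 'b': at 15
pos 66 'b': at 16
pos 67 'c': at 17
pos 68 'e': at 18
pos 69 'a': at 19  emit P3@[64:69]
pos 70 'c': at 1 ·f
pos 71 'b': at 7  emit P1@[70:71]
pos 72 'd': at 8 ·f

Matches: [[8,0],[15,3],[17,1],[19,4],[20,5],[26,3],[33,3],[44,0],[46,4],[54,0],[61,0],[69,3],[71,1]]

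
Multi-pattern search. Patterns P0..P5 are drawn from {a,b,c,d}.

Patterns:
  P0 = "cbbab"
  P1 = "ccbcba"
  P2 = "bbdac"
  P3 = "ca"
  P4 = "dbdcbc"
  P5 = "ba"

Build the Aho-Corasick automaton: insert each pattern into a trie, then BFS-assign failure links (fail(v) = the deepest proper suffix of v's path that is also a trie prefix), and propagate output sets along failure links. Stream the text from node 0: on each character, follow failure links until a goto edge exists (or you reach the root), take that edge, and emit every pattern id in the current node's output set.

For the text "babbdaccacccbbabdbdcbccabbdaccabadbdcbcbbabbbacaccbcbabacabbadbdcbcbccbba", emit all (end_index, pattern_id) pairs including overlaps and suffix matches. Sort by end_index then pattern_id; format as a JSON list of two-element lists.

Construct AC machine:
Trie (insert patterns):
  n0 'ε': b→11 c→1 d→17
  n1 'c': a→16 b→2 c→6
  n2 'cb': b→3
  n3 'cbb': a→4
  n4 'cbba': b→5
  n5 'cbbab': ·  [P0 ends]
  n6 'cc': b→7
  n7 'ccb': c→8
  n8 'ccbc': b→9
  n9 'ccbcb': a→10
  n10 'ccbcba': ·  [P1 ends]
  n11 'b': a→23 b→12
  n12 'bb': d→13
  n13 'bbd': a→14
  n14 'bbda': c→15
  n15 'bbdac': ·  [P2 ends]
  n16 'ca': ·  [P3 ends]
  n17 'd': b→18
  n18 'db': d→19
  n19 'dbd': c→20
  n20 'dbdc': b→21
  n21 'dbdcb': c→22
  n22 'dbdcbc': ·  [P4 ends]
  n23 'ba': ·  [P5 ends]

Failure links (BFS by depth):
  n1('c'): parent n0 fail=0; on 'c' 0 → fail=0;  out ∅∪∅=∅
  n11('b'): parent n0 fail=0; on 'b' 0 → fail=0;  out ∅∪∅=∅
  n17('d'): parent n0 fail=0; on 'd' 0 → fail=0;  out ∅∪∅=∅
  n2('cb'): parent n1 fail=0; on 'b' 0 → fail=11;  out ∅∪∅=∅
  n6('cc'): parent n1 fail=0; on 'c' 0 → fail=1;  out ∅∪∅=∅
  n12('bb'): parent n11 fail=0; on 'b' 0 → fail=11;  out ∅∪∅=∅
  n16('ca'): parent n1 fail=0; on 'a' 0 → fail=0;  out {3}∪∅={3}
  n18('db'): parent n17 fail=0; on 'b' 0 → fail=11;  out ∅∪∅=∅
  n23('ba'): parent n11 fail=0; on 'a' 0 → fail=0;  out {5}∪∅={5}
  n3('cbb'): parent n2 fail=11; on 'b' 11 → fail=12;  out ∅∪∅=∅
  n7('ccb'): parent n6 fail=1; on 'b' 1 → fail=2;  out ∅∪∅=∅
  n13('bbd'): parent n12 fail=11; on 'd' 11→0 → fail=17;  out ∅∪∅=∅
  n19('dbd'): parent n18 fail=11; on 'd' 11→0 → fail=17;  out ∅∪∅=∅
  n4('cbba'): parent n3 fail=12; on 'a' 12→11 → fail=23;  out ∅∪{5}={5}
  n8('ccbc'): parent n7 fail=2; on 'c' 2→11→0 → fail=1;  out ∅∪∅=∅
  n14('bbda'): parent n13 fail=17; on 'a' 17→0 → fail=0;  out ∅∪∅=∅
  n20('dbdc'): parent n19 fail=17; on 'c' 17→0 → fail=1;  out ∅∪∅=∅
  n5('cbbab'): parent n4 fail=23; on 'b' 23→0 → fail=11;  out {0}∪∅={0}
  n9('ccbcb'): parent n8 fail=1; on 'b' 1 → fail=2;  out ∅∪∅=∅
  n15('bbdac'): parent n14 fail=0; on 'c' 0 → fail=1;  out {2}∪∅={2}
  n21('dbdcb'): parent n20 fail=1; on 'b' 1 → fail=2;  out ∅∪∅=∅
  n10('ccbcba'): parent n9 fail=2; on 'a' 2→11 → fail=23;  out {1}∪{5}={1,5}
  n22('dbdcbc'): parent n21 fail=2; on 'c' 2→11→0 → fail=1;  out {4}∪∅={4}

Run:
i=0 'b': node 0→11
i=1 'a': node 11→23  ** P5@[0:1]
i=2 'b': node 23→11 ·f
i=3 'b': node 11→12
i=4 'd': node 12→13
i=5 'a': node 13→14
i=6 'c': node 14→15  ** P2@[2:6]
i=7 'c': node 15→6 ·f
i=8 'a': node 6→16 ·f  ** P3@[7:8]
i=9 'c': node 16→1 ·f
i=10 'c': node 1→6
i=11 'c': node 6→6 ·f
i=12 'b': node 6→7
i=13 'b': node 7→3 ·f
i=14 'a': node 3→4  ** P5@[13:14]
i=15 'b': node 4→5  ** P0@[11:15]
i=16 'd': node 5→17 ·f
i=17 'b': node 17→18
i=18 'd': node 18→19
i=19 'c': node 19→20
i=20 'b': node 20→21
i=21 'c': node 21→22  ** P4@[16:21]
i=22 'c': node 22→6 ·f
i=23 'a': node 6→16 ·f  ** P3@[22:23]
i=24 'b': node 16→11 ·f
i=25 'b': node 11→12
i=26 'd': node 12→13
i=27 'a': node 13→14
i=28 'c': node 14→15  ** P2@[24:28]
i=29 'c': node 15→6 ·f
i=30 'a': node 6→16 ·f  ** P3@[29:30]
i=31 'b': node 16→11 ·f
i=32 'a': node 11→23  ** P5@[31:32]
i=33 'd': node 23→17 ·f
i=34 'b': node 17→18
i=35 'd': node 18→19
i=36 'c': node 19→20
i=37 'b': node 20→21
i=38 'c': node 21→22  ** P4@[33:38]
i=39 'b': node 22→2 ·f
i=40 'b': node 2→3
i=41 'a': node 3→4  ** P5@[40:41]
i=42 'b': node 4→5  ** P0@[38:42]
i=43 'b': node 5→12 ·f
i=44 'b': node 12→12 ·f
i=45 'a': node 12→23 ·f  ** P5@[44:45]
i=46 'c': node 23→1 ·f
i=47 'a': node 1→16  ** P3@[46:47]
i=48 'c': node 16→1 ·f
i=49 'c': node 1→6
i=50 'b': node 6→7
i=51 'c': node 7→8
i=52 'b': node 8→9
i=53 'a': node 9→10  ** P1@[48:53],P5@[52:53]
i=54 'b': node 10→11 ·f
i=55 'a': node 11→23  ** P5@[54:55]
i=56 'c': node 23→1 ·f
i=57 'a': node 1→16  ** P3@[56:57]
i=58 'b': node 16→11 ·f
i=59 'b': node 11→12
i=60 'a': node 12→23 ·f  ** P5@[59:60]
i=61 'd': node 23→17 ·f
i=62 'b': node 17→18
i=63 'd': node 18→19
i=64 'c': node 19→20
i=65 'b': node 20→21
i=66 'c': node 21→22  ** P4@[61:66]
i=67 'b': node 22→2 ·f
i=68 'c': node 2→1 ·f
i=69 'c': node 1→6
i=70 'b': node 6→7
i=71 'b': node 7→3 ·f
i=72 'a': node 3→4  ** P5@[71:72]

Result: [[1,5],[6,2],[8,3],[14,5],[15,0],[21,4],[23,3],[28,2],[30,3],[32,5],[38,4],[41,5],[42,0],[45,5],[47,3],[53,1],[53,5],[55,5],[57,3],[60,5],[66,4],[72,5]]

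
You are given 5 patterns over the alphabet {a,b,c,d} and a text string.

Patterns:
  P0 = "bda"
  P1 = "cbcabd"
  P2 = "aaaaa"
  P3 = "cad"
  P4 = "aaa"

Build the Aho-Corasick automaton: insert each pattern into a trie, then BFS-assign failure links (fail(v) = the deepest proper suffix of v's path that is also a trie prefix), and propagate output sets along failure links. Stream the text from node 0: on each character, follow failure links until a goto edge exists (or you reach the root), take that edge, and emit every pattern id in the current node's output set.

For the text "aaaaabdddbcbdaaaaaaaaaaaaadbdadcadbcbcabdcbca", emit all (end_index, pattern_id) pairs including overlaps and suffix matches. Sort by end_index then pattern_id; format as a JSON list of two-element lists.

Construct AC machine:
Trie nodes:
  n0 'ε': a→10 b→1 c→4
  n1 'b': d→2
  n2 'bd': a→3
  n3 'bda': ·  [P0 ends]
  n4 'c': a→15 b→5
  n5 'cb': c→6
  n6 'cbc': a→7
  n7 'cbca': b→8
  n8 'cbcab': d→9
  n9 'cbcabd': ·  [P1 ends]
  n10 'a': a→11
  n11 'aa': a→12
  n12 'aaa': a→13  [P4 ends]
  n13 'aaaa': a→14
  n14 'aaaaa': ·  [P2 ends]
  n15 'ca': d→16
  n16 'cad': ·  [P3 ends]

BFS fail/out derivation:
  fail(1) 'b': from fail(0)=0 chase 'b': 0 ⇒ 0;  out=∅∪out(0)=∅
  fail(4) 'c': from fail(0)=0 chase 'c': 0 ⇒ 0;  out=∅∪out(0)=∅
  fail(10) 'a': from fail(0)=0 chase 'a': 0 ⇒ 0;  out=∅∪out(0)=∅
  fail(2) 'bd': from fail(1)=0 chase 'd': 0 ⇒ 0;  out=∅∪out(0)=∅
  fail(5) 'cb': from fail(4)=0 chase 'b': 0 ⇒ 1;  out=∅∪out(1)=∅
  fail(11) 'aa': from fail(10)=0 chase 'a': 0 ⇒ 10;  out=∅∪out(10)=∅
  fail(15) 'ca': from fail(4)=0 chase 'a': 0 ⇒ 10;  out=∅∪out(10)=∅
  fail(3) 'bda': from fail(2)=0 chase 'a': 0 ⇒ 10;  out={0}∪out(10)={0}
  fail(6) 'cbc': from fail(5)=1 chase 'c': 1→0 ⇒ 4;  out=∅∪out(4)=∅
  fail(12) 'aaa': from fail(11)=10 chase 'a': 10 ⇒ 11;  out={4}∪out(11)={4}
  fail(16) 'cad': from fail(15)=10 chase 'd': 10→0 ⇒ 0;  out={3}∪out(0)={3}
  fail(7) 'cbca': from fail(6)=4 chase 'a': 4 ⇒ 15;  out=∅∪out(15)=∅
  fail(13) 'aaaa': from fail(12)=11 chase 'a': 11 ⇒ 12;  out=∅∪out(12)={4}
  fail(8) 'cbcab': from fail(7)=15 chase 'b': 15→10→0 ⇒ 1;  out=∅∪out(1)=∅
  fail(14) 'aaaaa': from fail(13)=12 chase 'a': 12 ⇒ 13;  out={2}∪out(13)={2,4}
  fail(9) 'cbcabd': from fail(8)=1 chase 'd': 1 ⇒ 2;  out={1}∪out(2)={1}

Run:
i=0 'a': node 0→10
i=1 'a': node 10→11
i=2 'a': node 11→12  emit P4@[0:2]
i=3 'a': node 12→13  emit P4@[1:3]
i=4 'a': node 13→14  emit P2@[0:4],P4@[2:4]
i=5 'b': node 14→1 (fail-walked)
i=6 'd': node 1→2
i=7 'd': node 2→0 (fail-walked)
i=8 'd': node 0→0
i=9 'b': node 0→1
i=10 'c': node 1→4 (fail-walked)
i=11 'b': node 4→5
i=12 'd': node 5→2 (fail-walked)
i=13 'a': node 2→3  emit P0@[11:13]
i=14 'a': node 3→11 (fail-walked)
i=15 'a': node 11→12  emit P4@[13:15]
i=16 'a': node 12→13  emit P4@[14:16]
i=17 'a': node 13→14  emit P2@[13:17],P4@[15:17]
i=18 'a': node 14→14 (fail-walked)  emit P2@[14:18],P4@[16:18]
i=19 'a': node 14→14 (fail-walked)  emit P2@[15:19],P4@[17:19]
i=20 'a': node 14→14 (fail-walked)  emit P2@[16:20],P4@[18:20]
i=21 'a': node 14→14 (fail-walked)  emit P2@[17:21],P4@[19:21]
i=22 'a': node 14→14 (fail-walked)  emit P2@[18:22],P4@[20:22]
i=23 'a': node 14→14 (fail-walked)  emit P2@[19:23],P4@[21:23]
i=24 'a': node 14→14 (fail-walked)  emit P2@[20:24],P4@[22:24]
i=25 'a': node 14→14 (fail-walked)  emit P2@[21:25],P4@[23:25]
i=26 'd': node 14→0 (fail-walked)
i=27 'b': node 0→1
i=28 'd': node 1→2
i=29 'a': node 2→3  emit P0@[27:29]
i=30 'd': node 3→0 (fail-walked)
i=31 'c': node 0→4
i=32 'a': node 4→15
i=33 'd': node 15→16  emit P3@[31:33]
i=34 'b': node 16→1 (fail-walked)
i=35 'c': node 1→4 (fail-walked)
i=36 'b': node 4→5
i=37 'c': node 5→6
i=38 'a': node 6→7
i=39 'b': node 7→8
i=40 'd': node 8→9  emit P1@[35:40]
i=41 'c': node 9→4 (fail-walked)
i=42 'b': node 4→5
i=43 'c': node 5→6
i=44 'a': node 6→7

Result: [[2,4],[3,4],[4,2],[4,4],[13,0],[15,4],[16,4],[17,2],[17,4],[18,2],[18,4],[19,2],[19,4],[20,2],[20,4],[21,2],[21,4],[22,2],[22,4],[23,2],[23,4],[24,2],[24,4],[25,2],[25,4],[29,0],[33,3],[40,1]]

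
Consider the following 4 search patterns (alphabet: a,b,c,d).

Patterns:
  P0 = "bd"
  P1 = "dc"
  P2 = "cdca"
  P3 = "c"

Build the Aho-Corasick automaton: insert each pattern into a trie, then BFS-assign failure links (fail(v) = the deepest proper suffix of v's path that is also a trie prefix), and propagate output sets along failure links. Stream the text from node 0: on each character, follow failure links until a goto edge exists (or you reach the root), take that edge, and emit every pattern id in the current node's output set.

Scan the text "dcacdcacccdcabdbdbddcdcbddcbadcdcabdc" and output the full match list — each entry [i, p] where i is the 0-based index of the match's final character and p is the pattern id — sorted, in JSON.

Construct AC machine:
Trie nodes:
  0='ε' goto b→1 c→5 d→3
  1='b' goto d→2
  2='bd' goto ·  [P0 ends]
  3='d' goto c→4
  4='dc' goto ·  [P1 ends]
  5='c' goto d→6  [P3 ends]
  6='cd' goto c→7
  7='cdc' goto a→8
  8='cdca' goto ·  [P2 ends]

Failure links (BFS by depth):
  n1('b'): parent n0 fail=0; on 'b' 0 → fail=0;  out ∅∪∅=∅
  n3('d'): parent n0 fail=0; on 'd' 0 → fail=0;  out ∅∪∅=∅
  n5('c'): parent n0 fail=0; on 'c' 0 → fail=0;  out {3}∪∅={3}
  n2('bd'): parent n1 fail=0; on 'd' 0 → fail=3;  out {0}∪∅={0}
  n4('dc'): parent n3 fail=0; on 'c' 0 → fail=5;  out {1}∪{3}={1,3}
  n6('cd'): parent n5 fail=0; on 'd' 0 → fail=3;  out ∅∪∅=∅
  n7('cdc'): parent n6 fail=3; on 'c' 3 → fail=4;  out ∅∪{1,3}={1,3}
  n8('cdca'): parent n7 fail=4; on 'a' 4→5→0 → fail=0;  out {2}∪∅={2}

Run:
pos 0 'd': at 3
pos 1 'c': at 4  emit P1@[0:1],P3@[1:1]
pos 2 'a': at 0 (via fail)
pos 3 'c': at 5  emit P3@[3:3]
pos 4 'd': at 6
pos 5 'c': at 7  emit P1@[4:5],P3@[5:5]
pos 6 'a': at 8  emit P2@[3:6]
pos 7 'c': at 5 (via fail)  emit P3@[7:7]
pos 8 'c': at 5 (via fail)  emit P3@[8:8]
pos 9 'c': at 5 (via fail)  emit P3@[9:9]
pos 10 'd': at 6
pos 11 'c': at 7  emit P1@[10:11],P3@[11:11]
pos 12 'a': at 8  emit P2@[9:12]
pos 13 'b': at 1 (via fail)
pos 14 'd': at 2  emit P0@[13:14]
pos 15 'b': at 1 (via fail)
pos 16 'd': at 2  emit P0@[15:16]
pos 17 'b': at 1 (via fail)
pos 18 'd': at 2  emit P0@[17:18]
pos 19 'd': at 3 (via fail)
pos 20 'c': at 4  emit P1@[19:20],P3@[20:20]
pos 21 'd': at 6 (via fail)
pos 22 'c': at 7  emit P1@[21:22],P3@[22:22]
pos 23 'b': at 1 (via fail)
pos 24 'd': at 2  emit P0@[23:24]
pos 25 'd': at 3 (via fail)
pos 26 'c': at 4  emit P1@[25:26],P3@[26:26]
pos 27 'b': at 1 (via fail)
pos 28 'a': at 0 (via fail)
pos 29 'd': at 3
pos 30 'c': at 4  emit P1@[29:30],P3@[30:30]
pos 31 'd': at 6 (via fail)
pos 32 'c': at 7  emit P1@[31:32],P3@[32:32]
pos 33 'a': at 8  emit P2@[30:33]
pos 34 'b': at 1 (via fail)
pos 35 'd': at 2  emit P0@[34:35]
pos 36 'c': at 4 (via fail)  emit P1@[35:36],P3@[36:36]

Matches: [[1,1],[1,3],[3,3],[5,1],[5,3],[6,2],[7,3],[8,3],[9,3],[11,1],[11,3],[12,2],[14,0],[16,0],[18,0],[20,1],[20,3],[22,1],[22,3],[24,0],[26,1],[26,3],[30,1],[30,3],[32,1],[32,3],[33,2],[35,0],[36,1],[36,3]]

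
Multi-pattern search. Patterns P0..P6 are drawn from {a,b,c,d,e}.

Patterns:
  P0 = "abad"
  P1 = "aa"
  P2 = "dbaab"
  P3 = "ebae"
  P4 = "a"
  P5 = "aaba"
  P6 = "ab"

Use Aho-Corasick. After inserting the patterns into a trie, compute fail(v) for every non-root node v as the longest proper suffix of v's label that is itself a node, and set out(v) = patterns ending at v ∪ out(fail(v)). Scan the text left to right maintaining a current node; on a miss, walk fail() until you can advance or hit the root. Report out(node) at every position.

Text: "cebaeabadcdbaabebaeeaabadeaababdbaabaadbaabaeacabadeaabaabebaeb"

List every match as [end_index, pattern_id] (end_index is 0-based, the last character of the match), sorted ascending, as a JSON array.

Build:
Trie (insert patterns):
  n0 'ε': a→1 d→6 e→11
  n1 'a': a→5 b→2  ←P4
  n2 'ab': a→3  ←P6
  n3 'aba': d→4
  n4 'abad': ·  ←P0
  n5 'aa': b→15  ←P1
  n6 'd': b→7
  n7 'db': a→8
  n8 'dba': a→9
  n9 'dbaa': b→10
  n10 'dbaab': ·  ←P2
  n11 'e': b→12
  n12 'eb': a→13
  n13 'eba': e→14
  n14 'ebae': ·  ←P3
  n15 'aab': a→16
  n16 'aaba': ·  ←P5

BFS fail/out derivation:
  fail(1) 'a': from fail(0)=0 chase 'a': 0 ⇒ 0;  out={4}∪out(0)={4}
  fail(6) 'd': from fail(0)=0 chase 'd': 0 ⇒ 0;  out=∅∪out(0)=∅
  fail(11) 'e': from fail(0)=0 chase 'e': 0 ⇒ 0;  out=∅∪out(0)=∅
  fail(2) 'ab': from fail(1)=0 chase 'b': 0 ⇒ 0;  out={6}∪out(0)={6}
  fail(5) 'aa': from fail(1)=0 chase 'a': 0 ⇒ 1;  out={1}∪out(1)={1,4}
  fail(7) 'db': from fail(6)=0 chase 'b': 0 ⇒ 0;  out=∅∪out(0)=∅
  fail(12) 'eb': from fail(11)=0 chase 'b': 0 ⇒ 0;  out=∅∪out(0)=∅
  fail(3) 'aba': from fail(2)=0 chase 'a': 0 ⇒ 1;  out=∅∪out(1)={4}
  fail(8) 'dba': from fail(7)=0 chase 'a': 0 ⇒ 1;  out=∅∪out(1)={4}
  fail(13) 'eba': from fail(12)=0 chase 'a': 0 ⇒ 1;  out=∅∪out(1)={4}
  fail(15) 'aab': from fail(5)=1 chase 'b': 1 ⇒ 2;  out=∅∪out(2)={6}
  fail(4) 'abad': from fail(3)=1 chase 'd': 1→0 ⇒ 6;  out={0}∪out(6)={0}
  fail(9) 'dbaa': from fail(8)=1 chase 'a': 1 ⇒ 5;  out=∅∪out(5)={1,4}
  fail(14) 'ebae': from fail(13)=1 chase 'e': 1→0 ⇒ 11;  out={3}∪out(11)={3}
  fail(16) 'aaba': from fail(15)=2 chase 'a': 2 ⇒ 3;  out={5}∪out(3)={4,5}
  fail(10) 'dbaab': from fail(9)=5 chase 'b': 5 ⇒ 15;  out={2}∪out(15)={2,6}

Scan:
[0] read 'c'  n0⇒n0
[1] read 'e'  n0⇒n11
[2] read 'b'  n11⇒n12
[3] read 'a'  n12⇒n13  → match P4@[3:3]
[4] read 'e'  n13⇒n14  → match P3@[1:4]
[5] read 'a'  n14⇒n1 (via fail)  → match P4@[5:5]
[6] read 'b'  n1⇒n2  → match P6@[5:6]
[7] read 'a'  n2⇒n3  → match P4@[7:7]
[8] read 'd'  n3⇒n4  → match P0@[5:8]
[9] read 'c'  n4⇒n0 (via fail)
[10] read 'd'  n0⇒n6
[11] read 'b'  n6⇒n7
[12] read 'a'  n7⇒n8  → match P4@[12:12]
[13] read 'a'  n8⇒n9  → match P1@[12:13],P4@[13:13]
[14] read 'b'  n9⇒n10  → match P2@[10:14],P6@[13:14]
[15] read 'e'  n10⇒n11 (via fail)
[16] read 'b'  n11⇒n12
[17] read 'a'  n12⇒n13  → match P4@[17:17]
[18] read 'e'  n13⇒n14  → match P3@[15:18]
[19] read 'e'  n14⇒n11 (via fail)
[20] read 'a'  n11⇒n1 (via fail)  → match P4@[20:20]
[21] read 'a'  n1⇒n5  → match P1@[20:21],P4@[21:21]
[22] read 'b'  n5⇒n15  → match P6@[21:22]
[23] read 'a'  n15⇒n16  → match P4@[23:23],P5@[20:23]
[24] read 'd'  n16⇒n4 (via fail)  → match P0@[21:24]
[25] read 'e'  n4⇒n11 (via fail)
[26] read 'a'  n11⇒n1 (via fail)  → match P4@[26:26]
[27] read 'a'  n1⇒n5  → match P1@[26:27],P4@[27:27]
[28] read 'b'  n5⇒n15  → match P6@[27:28]
[29] read 'a'  n15⇒n16  → match P4@[29:29],P5@[26:29]
[30] read 'b'  n16⇒n2 (via fail)  → match P6@[29:30]
[31] read 'd'  n2⇒n6 (via fail)
[32] read 'b'  n6⇒n7
[33] read 'a'  n7⇒n8  → match P4@[33:33]
[34] read 'a'  n8⇒n9  → match P1@[33:34],P4@[34:34]
[35] read 'b'  n9⇒n10  → match P2@[31:35],P6@[34:35]
[36] read 'a'  n10⇒n16 (via fail)  → match P4@[36:36],P5@[33:36]
[37] read 'a'  n16⇒n5 (via fail)  → match P1@[36:37],P4@[37:37]
[38] read 'd'  n5⇒n6 (via fail)
[39] read 'b'  n6⇒n7
[40] read 'a'  n7⇒n8  → match P4@[40:40]
[41] read 'a'  n8⇒n9  → match P1@[40:41],P4@[41:41]
[42] read 'b'  n9⇒n10  → match P2@[38:42],P6@[41:42]
[43] read 'a'  n10⇒n16 (via fail)  → match P4@[43:43],P5@[40:43]
[44] read 'e'  n16⇒n11 (via fail)
[45] read 'a'  n11⇒n1 (via fail)  → match P4@[45:45]
[46] read 'c'  n1⇒n0 (via fail)
[47] read 'a'  n0⇒n1  → match P4@[47:47]
[48] read 'b'  n1⇒n2  → match P6@[47:48]
[49] read 'a'  n2⇒n3  → match P4@[49:49]
[50] read 'd'  n3⇒n4  → match P0@[47:50]
[51] read 'e'  n4⇒n11 (via fail)
[52] read 'a'  n11⇒n1 (via fail)  → match P4@[52:52]
[53] read 'a'  n1⇒n5  → match P1@[52:53],P4@[53:53]
[54] read 'b'  n5⇒n15  → match P6@[53:54]
[55] read 'a'  n15⇒n16  → match P4@[55:55],P5@[52:55]
[56] read 'a'  n16⇒n5 (via fail)  → match P1@[55:56],P4@[56:56]
[57] read 'b'  n5⇒n15  → match P6@[56:57]
[58] read 'e'  n15⇒n11 (via fail)
[59] read 'b'  n11⇒n12
[60] read 'a'  n12⇒n13  → match P4@[60:60]
[61] read 'e'  n13⇒n14  → match P3@[58:61]
[62] read 'b'  n14⇒n12 (via fail)

Result: [[3,4],[4,3],[5,4],[6,6],[7,4],[8,0],[12,4],[13,1],[13,4],[14,2],[14,6],[17,4],[18,3],[20,4],[21,1],[21,4],[22,6],[23,4],[23,5],[24,0],[26,4],[27,1],[27,4],[28,6],[29,4],[29,5],[30,6],[33,4],[34,1],[34,4],[35,2],[35,6],[36,4],[36,5],[37,1],[37,4],[40,4],[41,1],[41,4],[42,2],[42,6],[43,4],[43,5],[45,4],[47,4],[48,6],[49,4],[50,0],[52,4],[53,1],[53,4],[54,6],[55,4],[55,5],[56,1],[56,4],[57,6],[60,4],[61,3]]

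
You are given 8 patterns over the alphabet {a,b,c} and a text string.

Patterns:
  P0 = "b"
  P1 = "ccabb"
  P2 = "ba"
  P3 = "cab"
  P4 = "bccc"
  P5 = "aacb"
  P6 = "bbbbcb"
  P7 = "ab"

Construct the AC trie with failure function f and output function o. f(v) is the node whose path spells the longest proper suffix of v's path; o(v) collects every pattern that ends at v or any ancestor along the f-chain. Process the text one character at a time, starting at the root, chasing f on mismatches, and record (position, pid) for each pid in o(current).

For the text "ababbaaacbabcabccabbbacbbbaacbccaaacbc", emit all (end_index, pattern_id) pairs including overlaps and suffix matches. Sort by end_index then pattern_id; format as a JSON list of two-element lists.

Construct AC machine:
Trie (insert patterns):
  0='ε' goto a→13 b→1 c→2
  1='b' goto a→7 b→17 c→10  ←P0
  2='c' goto a→8 c→3
  3='cc' goto a→4
  4='cca' goto b→5
  5='ccab' goto b→6
  6='ccabb' goto ·  ←P1
  7='ba' goto ·  ←P2
  8='ca' goto b→9
  9='cab' goto ·  ←P3
  10='bc' goto c→11
  11='bcc' goto c→12
  12='bccc' goto ·  ←P4
  13='a' goto a→14 b→22
  14='aa' goto c→15
  15='aac' goto b→16
  16='aacb' goto ·  ←P5
  17='bb' goto b→18
  18='bbb' goto b→19
  19='bbbb' goto c→20
  20='bbbbc' goto b→21
  21='bbbbcb' goto ·  ←P6
  22='ab' goto ·  ←P7

BFS fail/out derivation:
  fail(1) 'b': from fail(0)=0 chase 'b': 0 ⇒ 0;  out={0}∪out(0)={0}
  fail(2) 'c': from fail(0)=0 chase 'c': 0 ⇒ 0;  out=∅∪out(0)=∅
  fail(13) 'a': from fail(0)=0 chase 'a': 0 ⇒ 0;  out=∅∪out(0)=∅
  fail(3) 'cc': from fail(2)=0 chase 'c': 0 ⇒ 2;  out=∅∪out(2)=∅
  fail(7) 'ba': from fail(1)=0 chase 'a': 0 ⇒ 13;  out={2}∪out(13)={2}
  fail(8) 'ca': from fail(2)=0 chase 'a': 0 ⇒ 13;  out=∅∪out(13)=∅
  fail(10) 'bc': from fail(1)=0 chase 'c': 0 ⇒ 2;  out=∅∪out(2)=∅
  fail(14) 'aa': from fail(13)=0 chase 'a': 0 ⇒ 13;  out=∅∪out(13)=∅
  fail(17) 'bb': from fail(1)=0 chase 'b': 0 ⇒ 1;  out=∅∪out(1)={0}
  fail(22) 'ab': from fail(13)=0 chase 'b': 0 ⇒ 1;  out={7}∪out(1)={0,7}
  fail(4) 'cca': from fail(3)=2 chase 'a': 2 ⇒ 8;  out=∅∪out(8)=∅
  fail(9) 'cab': from fail(8)=13 chase 'b': 13 ⇒ 22;  out={3}∪out(22)={0,3,7}
  fail(11) 'bcc': from fail(10)=2 chase 'c': 2 ⇒ 3;  out=∅∪out(3)=∅
  fail(15) 'aac': from fail(14)=13 chase 'c': 13→0 ⇒ 2;  out=∅∪out(2)=∅
  fail(18) 'bbb': from fail(17)=1 chase 'b': 1 ⇒ 17;  out=∅∪out(17)={0}
  fail(5) 'ccab': from fail(4)=8 chase 'b': 8 ⇒ 9;  out=∅∪out(9)={0,3,7}
  fail(12) 'bccc': from fail(11)=3 chase 'c': 3→2 ⇒ 3;  out={4}∪out(3)={4}
  fail(16) 'aacb': from fail(15)=2 chase 'b': 2→0 ⇒ 1;  out={5}∪out(1)={0,5}
  fail(19) 'bbbb': from fail(18)=17 chase 'b': 17 ⇒ 18;  out=∅∪out(18)={0}
  fail(6) 'ccabb': from fail(5)=9 chase 'b': 9→22→1 ⇒ 17;  out={1}∪out(17)={0,1}
  fail(20) 'bbbbc': from fail(19)=18 chase 'c': 18→17→1 ⇒ 10;  out=∅∪out(10)=∅
  fail(21) 'bbbbcb': from fail(20)=10 chase 'b': 10→2→0 ⇒ 1;  out={6}∪out(1)={0,6}

Text stream:
[0] read 'a'  n0⇒n13
[1] read 'b'  n13⇒n22  → match P0@[1:1],P7@[0:1]
[2] read 'a'  n22⇒n7 (via fail)  → match P2@[1:2]
[3] read 'b'  n7⇒n22 (via fail)  → match P0@[3:3],P7@[2:3]
[4] read 'b'  n22⇒n17 (via fail)  → match P0@[4:4]
[5] read 'a'  n17⇒n7 (via fail)  → match P2@[4:5]
[6] read 'a'  n7⇒n14 (via fail)
[7] read 'a'  n14⇒n14 (via fail)
[8] read 'c'  n14⇒n15
[9] read 'b'  n15⇒n16  → match P0@[9:9],P5@[6:9]
[10] read 'a'  n16⇒n7 (via fail)  → match P2@[9:10]
[11] read 'b'  n7⇒n22 (via fail)  → match P0@[11:11],P7@[10:11]
[12] read 'c'  n22⇒n10 (via fail)
[13] read 'a'  n10⇒n8 (via fail)
[14] read 'b'  n8⇒n9  → match P0@[14:14],P3@[12:14],P7@[13:14]
[15] read 'c'  n9⇒n10 (via fail)
[16] read 'c'  n10⇒n11
[17] read 'a'  n11⇒n4 (via fail)
[18] read 'b'  n4⇒n5  → match P0@[18:18],P3@[16:18],P7@[17:18]
[19] read 'b'  n5⇒n6  → match P0@[19:19],P1@[15:19]
[20] read 'b'  n6⇒n18 (via fail)  → match P0@[20:20]
[21] read 'a'  n18⇒n7 (via fail)  → match P2@[20:21]
[22] read 'c'  n7⇒n2 (via fail)
[23] read 'b'  n2⇒n1 (via fail)  → match P0@[23:23]
[24] read 'b'  n1⇒n17  → match P0@[24:24]
[25] read 'b'  n17⇒n18  → match P0@[25:25]
[26] read 'a'  n18⇒n7 (via fail)  → match P2@[25:26]
[27] read 'a'  n7⇒n14 (via fail)
[28] read 'c'  n14⇒n15
[29] read 'b'  n15⇒n16  → match P0@[29:29],P5@[26:29]
[30] read 'c'  n16⇒n10 (via fail)
[31] read 'c'  n10⇒n11
[32] read 'a'  n11⇒n4 (via fail)
[33] read 'a'  n4⇒n14 (via fail)
[34] read 'a'  n14⇒n14 (via fail)
[35] read 'c'  n14⇒n15
[36] read 'b'  n15⇒n16  → match P0@[36:36],P5@[33:36]
[37] read 'c'  n16⇒n10 (via fail)

Matches: [[1,0],[1,7],[2,2],[3,0],[3,7],[4,0],[5,2],[9,0],[9,5],[10,2],[11,0],[11,7],[14,0],[14,3],[14,7],[18,0],[18,3],[18,7],[19,0],[19,1],[20,0],[21,2],[23,0],[24,0],[25,0],[26,2],[29,0],[29,5],[36,0],[36,5]]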